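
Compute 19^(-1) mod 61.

Step 1: We need x such that 19 * x = 1 (mod 61).
Step 2: Using the extended Euclidean algorithm or trial:
  19 * 45 = 855 = 14 * 61 + 1.
Step 3: Since 855 mod 61 = 1, the inverse is x = 45.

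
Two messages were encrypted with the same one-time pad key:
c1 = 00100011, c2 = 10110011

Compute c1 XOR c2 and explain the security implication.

Step 1: c1 XOR c2 = (m1 XOR k) XOR (m2 XOR k).
Step 2: By XOR associativity/commutativity: = m1 XOR m2 XOR k XOR k = m1 XOR m2.
Step 3: 00100011 XOR 10110011 = 10010000 = 144.
Step 4: The key cancels out! An attacker learns m1 XOR m2 = 144, revealing the relationship between plaintexts.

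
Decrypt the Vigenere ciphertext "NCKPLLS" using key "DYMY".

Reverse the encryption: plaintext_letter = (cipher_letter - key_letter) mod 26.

Step 1: Extend key: DYMYDYM
Step 2: Decrypt each letter (c - k) mod 26:
  N(13) - D(3) = (13-3) mod 26 = 10 = K
  C(2) - Y(24) = (2-24) mod 26 = 4 = E
  K(10) - M(12) = (10-12) mod 26 = 24 = Y
  P(15) - Y(24) = (15-24) mod 26 = 17 = R
  L(11) - D(3) = (11-3) mod 26 = 8 = I
  L(11) - Y(24) = (11-24) mod 26 = 13 = N
  S(18) - M(12) = (18-12) mod 26 = 6 = G
Plaintext: KEYRING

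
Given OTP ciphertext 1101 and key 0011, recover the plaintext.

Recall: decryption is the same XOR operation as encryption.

Step 1: XOR ciphertext with key:
  Ciphertext: 1101
  Key:        0011
  XOR:        1110
Step 2: Plaintext = 1110 = 14 in decimal.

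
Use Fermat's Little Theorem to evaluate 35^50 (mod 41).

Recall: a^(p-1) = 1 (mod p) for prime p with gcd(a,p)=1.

Step 1: Since 41 is prime, by Fermat's Little Theorem: 35^40 = 1 (mod 41).
Step 2: Reduce exponent: 50 mod 40 = 10.
Step 3: So 35^50 = 35^10 (mod 41).
Step 4: 35^10 mod 41 = 32.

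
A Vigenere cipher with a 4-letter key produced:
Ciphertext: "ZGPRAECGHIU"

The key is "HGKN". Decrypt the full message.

Step 1: Key 'HGKN' has length 4. Extended key: HGKNHGKNHGK
Step 2: Decrypt each position:
  Z(25) - H(7) = 18 = S
  G(6) - G(6) = 0 = A
  P(15) - K(10) = 5 = F
  R(17) - N(13) = 4 = E
  A(0) - H(7) = 19 = T
  E(4) - G(6) = 24 = Y
  C(2) - K(10) = 18 = S
  G(6) - N(13) = 19 = T
  H(7) - H(7) = 0 = A
  I(8) - G(6) = 2 = C
  U(20) - K(10) = 10 = K
Plaintext: SAFETYSTACK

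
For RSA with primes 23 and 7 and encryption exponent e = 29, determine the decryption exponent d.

Step 1: n = 23 * 7 = 161.
Step 2: phi(n) = 22 * 6 = 132.
Step 3: Find d such that 29 * d = 1 (mod 132).
Step 4: d = 29^(-1) mod 132 = 41.
Verification: 29 * 41 = 1189 = 9 * 132 + 1.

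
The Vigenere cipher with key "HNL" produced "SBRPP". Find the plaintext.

Step 1: Extend key: HNLHN
Step 2: Decrypt each letter (c - k) mod 26:
  S(18) - H(7) = (18-7) mod 26 = 11 = L
  B(1) - N(13) = (1-13) mod 26 = 14 = O
  R(17) - L(11) = (17-11) mod 26 = 6 = G
  P(15) - H(7) = (15-7) mod 26 = 8 = I
  P(15) - N(13) = (15-13) mod 26 = 2 = C
Plaintext: LOGIC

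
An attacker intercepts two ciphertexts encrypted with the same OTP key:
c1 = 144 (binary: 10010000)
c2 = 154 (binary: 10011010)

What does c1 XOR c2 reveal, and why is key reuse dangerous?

Step 1: c1 XOR c2 = (m1 XOR k) XOR (m2 XOR k).
Step 2: By XOR associativity/commutativity: = m1 XOR m2 XOR k XOR k = m1 XOR m2.
Step 3: 10010000 XOR 10011010 = 00001010 = 10.
Step 4: The key cancels out! An attacker learns m1 XOR m2 = 10, revealing the relationship between plaintexts.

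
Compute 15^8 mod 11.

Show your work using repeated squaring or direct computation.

Step 1: Compute 15^8 mod 11 step by step, reducing modulo 11 at each step.
  15^1 mod 11 = 4
  15^2 mod 11 = (4 * 15) mod 11 = 5
  15^3 mod 11 = (5 * 15) mod 11 = 9
  15^4 mod 11 = (9 * 15) mod 11 = 3
  15^5 mod 11 = (3 * 15) mod 11 = 1
  15^6 mod 11 = (1 * 15) mod 11 = 4
  15^7 mod 11 = (4 * 15) mod 11 = 5
  15^8 mod 11 = (5 * 15) mod 11 = 9
Step 2: Result = 9.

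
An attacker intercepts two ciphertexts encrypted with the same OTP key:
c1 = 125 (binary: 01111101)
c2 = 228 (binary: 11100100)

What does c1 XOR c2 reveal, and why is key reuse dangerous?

Step 1: c1 XOR c2 = (m1 XOR k) XOR (m2 XOR k).
Step 2: By XOR associativity/commutativity: = m1 XOR m2 XOR k XOR k = m1 XOR m2.
Step 3: 01111101 XOR 11100100 = 10011001 = 153.
Step 4: The key cancels out! An attacker learns m1 XOR m2 = 153, revealing the relationship between plaintexts.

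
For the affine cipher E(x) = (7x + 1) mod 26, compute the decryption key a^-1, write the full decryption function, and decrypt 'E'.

Step 1: Find a^-1, the modular inverse of 7 mod 26.
Step 2: We need 7 * a^-1 = 1 (mod 26).
Step 3: 7 * 15 = 105 = 4 * 26 + 1, so a^-1 = 15.
Step 4: D(y) = 15(y - 1) mod 26.
Step 5: Apply to 'E' (y = 4): D(4) = 15 * (4 - 1) mod 26 = 15 * 3 mod 26 = 19 -> 'T'.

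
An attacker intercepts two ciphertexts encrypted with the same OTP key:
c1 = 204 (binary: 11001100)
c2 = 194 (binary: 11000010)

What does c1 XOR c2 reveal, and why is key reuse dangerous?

Step 1: c1 XOR c2 = (m1 XOR k) XOR (m2 XOR k).
Step 2: By XOR associativity/commutativity: = m1 XOR m2 XOR k XOR k = m1 XOR m2.
Step 3: 11001100 XOR 11000010 = 00001110 = 14.
Step 4: The key cancels out! An attacker learns m1 XOR m2 = 14, revealing the relationship between plaintexts.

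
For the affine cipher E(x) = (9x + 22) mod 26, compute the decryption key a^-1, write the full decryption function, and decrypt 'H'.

Step 1: Find a^-1, the modular inverse of 9 mod 26.
Step 2: We need 9 * a^-1 = 1 (mod 26).
Step 3: 9 * 3 = 27 = 1 * 26 + 1, so a^-1 = 3.
Step 4: D(y) = 3(y - 22) mod 26.
Step 5: Apply to 'H' (y = 7): D(7) = 3 * (7 - 22) mod 26 = 3 * -15 mod 26 = 7 -> 'H'.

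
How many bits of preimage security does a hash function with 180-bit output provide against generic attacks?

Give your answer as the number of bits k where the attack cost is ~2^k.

Step 1: The hash has a 180-bit output.
Step 2: Preimage resistance means: given a digest h(x), it should be infeasible to find any input that hashes to it.
With a 180-bit output there are 2^180 possible digests, so a generic brute-force preimage search costs about 2^180 evaluations.
Step 3: Security level = 180 bits.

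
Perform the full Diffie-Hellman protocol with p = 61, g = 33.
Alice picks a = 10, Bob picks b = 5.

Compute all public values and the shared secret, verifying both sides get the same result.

Step 1: A = g^a mod p = 33^10 mod 61 = 60.
Step 2: B = g^b mod p = 33^5 mod 61 = 50.
Step 3: Alice computes s = B^a mod p = 50^10 mod 61 = 60.
Step 4: Bob computes s = A^b mod p = 60^5 mod 61 = 60.
Both sides agree: shared secret = 60.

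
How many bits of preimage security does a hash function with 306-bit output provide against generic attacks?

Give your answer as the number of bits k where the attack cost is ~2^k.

Step 1: The hash has a 306-bit output.
Step 2: Preimage resistance means: given a digest h(x), it should be infeasible to find any input that hashes to it.
With a 306-bit output there are 2^306 possible digests, so a generic brute-force preimage search costs about 2^306 evaluations.
Step 3: Security level = 306 bits.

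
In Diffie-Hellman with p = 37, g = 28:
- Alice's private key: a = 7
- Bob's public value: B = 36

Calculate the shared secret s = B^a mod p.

Step 1: s = B^a mod p = 36^7 mod 37.
  36^1 mod 37 = 36
  36^2 mod 37 = (36 * 36) mod 37 = 1
  36^3 mod 37 = (1 * 36) mod 37 = 36
  36^4 mod 37 = (36 * 36) mod 37 = 1
  36^5 mod 37 = (1 * 36) mod 37 = 36
  36^6 mod 37 = (36 * 36) mod 37 = 1
  36^7 mod 37 = (1 * 36) mod 37 = 36
Result: shared secret = 36.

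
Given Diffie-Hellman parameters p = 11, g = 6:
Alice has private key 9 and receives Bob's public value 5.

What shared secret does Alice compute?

Step 1: s = B^a mod p = 5^9 mod 11.
  5^1 mod 11 = 5
  5^2 mod 11 = (5 * 5) mod 11 = 3
  5^3 mod 11 = (3 * 5) mod 11 = 4
  5^4 mod 11 = (4 * 5) mod 11 = 9
  5^5 mod 11 = (9 * 5) mod 11 = 1
  5^6 mod 11 = (1 * 5) mod 11 = 5
  5^7 mod 11 = (5 * 5) mod 11 = 3
  5^8 mod 11 = (3 * 5) mod 11 = 4
  5^9 mod 11 = (4 * 5) mod 11 = 9
Result: shared secret = 9.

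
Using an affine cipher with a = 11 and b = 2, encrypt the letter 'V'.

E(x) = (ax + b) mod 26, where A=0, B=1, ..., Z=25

Step 1: Convert 'V' to number: x = 21.
Step 2: E(21) = (11 * 21 + 2) mod 26 = 233 mod 26 = 25.
Step 3: Convert 25 back to letter: Z.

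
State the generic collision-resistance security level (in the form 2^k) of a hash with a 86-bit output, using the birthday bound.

Step 1: The birthday paradox gives collision probability ~50% after sqrt(2^n) = 2^(n/2) hashes.
Step 2: For 86-bit output: 2^(86/2) = 2^43.
Step 3: Approximately 2^43 hash computations needed.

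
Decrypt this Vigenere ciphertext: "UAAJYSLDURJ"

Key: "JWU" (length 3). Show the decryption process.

Step 1: Key 'JWU' has length 3. Extended key: JWUJWUJWUJW
Step 2: Decrypt each position:
  U(20) - J(9) = 11 = L
  A(0) - W(22) = 4 = E
  A(0) - U(20) = 6 = G
  J(9) - J(9) = 0 = A
  Y(24) - W(22) = 2 = C
  S(18) - U(20) = 24 = Y
  L(11) - J(9) = 2 = C
  D(3) - W(22) = 7 = H
  U(20) - U(20) = 0 = A
  R(17) - J(9) = 8 = I
  J(9) - W(22) = 13 = N
Plaintext: LEGACYCHAIN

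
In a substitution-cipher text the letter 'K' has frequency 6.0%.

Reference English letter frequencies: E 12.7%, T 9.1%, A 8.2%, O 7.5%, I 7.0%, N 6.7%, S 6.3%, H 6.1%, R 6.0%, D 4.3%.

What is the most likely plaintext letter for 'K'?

Step 1: The observed frequency is 6.0%.
Step 2: Compare with English frequencies:
  E: 12.7% (difference: 6.7%)
  T: 9.1% (difference: 3.1%)
  A: 8.2% (difference: 2.2%)
  O: 7.5% (difference: 1.5%)
  I: 7.0% (difference: 1.0%)
  N: 6.7% (difference: 0.7%)
  S: 6.3% (difference: 0.3%)
  H: 6.1% (difference: 0.1%)
  R: 6.0% (difference: 0.0%) <-- closest
  D: 4.3% (difference: 1.7%)
Step 3: 'K' most likely represents 'R' (frequency 6.0%).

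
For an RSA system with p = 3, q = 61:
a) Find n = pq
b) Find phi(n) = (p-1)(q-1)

Step 1: n = p * q = 3 * 61 = 183.
Step 2: phi(n) = (p-1)(q-1) = 2 * 60 = 120.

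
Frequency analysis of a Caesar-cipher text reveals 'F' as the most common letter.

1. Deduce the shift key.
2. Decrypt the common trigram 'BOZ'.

Step 1: In English, 'E' is the most frequent letter (12.7%).
Step 2: The most frequent ciphertext letter is 'F' (position 5).
Step 3: Shift = (5 - 4) mod 26 = 1.
Step 4: Decrypt 'BOZ' by shifting back 1:
  B -> A
  O -> N
  Z -> Y
Step 5: 'BOZ' decrypts to 'ANY'.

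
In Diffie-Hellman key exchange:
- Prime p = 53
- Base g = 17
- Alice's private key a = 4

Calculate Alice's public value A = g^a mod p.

Step 1: A = g^a mod p = 17^4 mod 53.
  17^1 mod 53 = 17
  17^2 mod 53 = (17 * 17) mod 53 = 24
  17^3 mod 53 = (24 * 17) mod 53 = 37
  17^4 mod 53 = (37 * 17) mod 53 = 46
Result: A = 46.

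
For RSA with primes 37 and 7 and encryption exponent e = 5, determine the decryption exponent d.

Step 1: n = 37 * 7 = 259.
Step 2: phi(n) = 36 * 6 = 216.
Step 3: Find d such that 5 * d = 1 (mod 216).
Step 4: d = 5^(-1) mod 216 = 173.
Verification: 5 * 173 = 865 = 4 * 216 + 1.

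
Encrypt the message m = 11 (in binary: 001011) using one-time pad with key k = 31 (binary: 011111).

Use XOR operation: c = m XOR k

Step 1: Write out the XOR operation bit by bit:
  Message: 001011
  Key:     011111
  XOR:     010100
Step 2: Convert to decimal: 010100 = 20.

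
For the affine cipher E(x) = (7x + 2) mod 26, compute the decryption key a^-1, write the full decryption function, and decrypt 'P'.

Step 1: Find a^-1, the modular inverse of 7 mod 26.
Step 2: We need 7 * a^-1 = 1 (mod 26).
Step 3: 7 * 15 = 105 = 4 * 26 + 1, so a^-1 = 15.
Step 4: D(y) = 15(y - 2) mod 26.
Step 5: Apply to 'P' (y = 15): D(15) = 15 * (15 - 2) mod 26 = 15 * 13 mod 26 = 13 -> 'N'.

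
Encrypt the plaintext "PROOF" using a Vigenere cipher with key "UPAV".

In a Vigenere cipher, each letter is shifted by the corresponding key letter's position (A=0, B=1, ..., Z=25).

Step 1: Repeat key to match plaintext length:
  Plaintext: PROOF
  Key:       UPAVU
Step 2: Encrypt each letter:
  P(15) + U(20) = (15+20) mod 26 = 9 = J
  R(17) + P(15) = (17+15) mod 26 = 6 = G
  O(14) + A(0) = (14+0) mod 26 = 14 = O
  O(14) + V(21) = (14+21) mod 26 = 9 = J
  F(5) + U(20) = (5+20) mod 26 = 25 = Z
Ciphertext: JGOJZ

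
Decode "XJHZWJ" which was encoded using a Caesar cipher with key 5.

Step 1: Reverse the shift by subtracting 5 from each letter position.
  X (position 23) -> position (23-5) mod 26 = 18 -> S
  J (position 9) -> position (9-5) mod 26 = 4 -> E
  H (position 7) -> position (7-5) mod 26 = 2 -> C
  Z (position 25) -> position (25-5) mod 26 = 20 -> U
  W (position 22) -> position (22-5) mod 26 = 17 -> R
  J (position 9) -> position (9-5) mod 26 = 4 -> E
Decrypted message: SECURE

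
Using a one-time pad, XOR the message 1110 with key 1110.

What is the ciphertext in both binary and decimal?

Step 1: Write out the XOR operation bit by bit:
  Message: 1110
  Key:     1110
  XOR:     0000
Step 2: Convert to decimal: 0000 = 0.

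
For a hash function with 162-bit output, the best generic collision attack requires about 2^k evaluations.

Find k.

Step 1: The hash has a 162-bit output.
Step 2: Collision resistance means it should be infeasible to find any x != y with h(x) = h(y).
By the birthday bound, a generic collision search succeeds after about sqrt(2^162) = 2^(162/2) = 2^81 evaluations.
Step 3: Security level = 81 bits.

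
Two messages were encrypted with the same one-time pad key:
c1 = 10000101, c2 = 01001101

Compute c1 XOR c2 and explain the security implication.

Step 1: c1 XOR c2 = (m1 XOR k) XOR (m2 XOR k).
Step 2: By XOR associativity/commutativity: = m1 XOR m2 XOR k XOR k = m1 XOR m2.
Step 3: 10000101 XOR 01001101 = 11001000 = 200.
Step 4: The key cancels out! An attacker learns m1 XOR m2 = 200, revealing the relationship between plaintexts.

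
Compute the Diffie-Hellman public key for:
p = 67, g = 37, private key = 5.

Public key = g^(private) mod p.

Step 1: A = g^a mod p = 37^5 mod 67.
  37^1 mod 67 = 37
  37^2 mod 67 = (37 * 37) mod 67 = 29
  37^3 mod 67 = (29 * 37) mod 67 = 1
  37^4 mod 67 = (1 * 37) mod 67 = 37
  37^5 mod 67 = (37 * 37) mod 67 = 29
Result: A = 29.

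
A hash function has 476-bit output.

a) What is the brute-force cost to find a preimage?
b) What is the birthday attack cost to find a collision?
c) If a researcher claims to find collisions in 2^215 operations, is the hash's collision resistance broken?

Step 1: Preimage resistance requires brute-force of 2^476 operations.
Step 2: Collision resistance (birthday bound) = 2^(476/2) = 2^238.
Step 3: The claimed attack costs 2^215 operations.
Step 4: Since 2^215 < 2^238, the claimed attack beats the generic birthday bound, so collision resistance is broken.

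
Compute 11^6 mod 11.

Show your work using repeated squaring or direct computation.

Step 1: Compute 11^6 mod 11 step by step, reducing modulo 11 at each step.
  11^1 mod 11 = 0
  11^2 mod 11 = (0 * 11) mod 11 = 0
  11^3 mod 11 = (0 * 11) mod 11 = 0
  11^4 mod 11 = (0 * 11) mod 11 = 0
  11^5 mod 11 = (0 * 11) mod 11 = 0
  11^6 mod 11 = (0 * 11) mod 11 = 0
Step 2: Result = 0.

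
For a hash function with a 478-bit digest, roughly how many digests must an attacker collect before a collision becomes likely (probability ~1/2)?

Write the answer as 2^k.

Step 1: The birthday paradox gives collision probability ~50% after sqrt(2^n) = 2^(n/2) hashes.
Step 2: For 478-bit output: 2^(478/2) = 2^239.
Step 3: Approximately 2^239 hash computations needed.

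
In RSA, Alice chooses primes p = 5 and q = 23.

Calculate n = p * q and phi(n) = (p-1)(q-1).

Step 1: n = p * q = 5 * 23 = 115.
Step 2: phi(n) = (p-1)(q-1) = 4 * 22 = 88.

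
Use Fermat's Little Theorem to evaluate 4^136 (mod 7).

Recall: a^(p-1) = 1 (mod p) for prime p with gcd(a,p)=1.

Step 1: Since 7 is prime, by Fermat's Little Theorem: 4^6 = 1 (mod 7).
Step 2: Reduce exponent: 136 mod 6 = 4.
Step 3: So 4^136 = 4^4 (mod 7).
Step 4: 4^4 mod 7 = 4.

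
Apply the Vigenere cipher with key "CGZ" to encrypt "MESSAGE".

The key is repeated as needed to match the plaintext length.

Step 1: Repeat key to match plaintext length:
  Plaintext: MESSAGE
  Key:       CGZCGZC
Step 2: Encrypt each letter:
  M(12) + C(2) = (12+2) mod 26 = 14 = O
  E(4) + G(6) = (4+6) mod 26 = 10 = K
  S(18) + Z(25) = (18+25) mod 26 = 17 = R
  S(18) + C(2) = (18+2) mod 26 = 20 = U
  A(0) + G(6) = (0+6) mod 26 = 6 = G
  G(6) + Z(25) = (6+25) mod 26 = 5 = F
  E(4) + C(2) = (4+2) mod 26 = 6 = G
Ciphertext: OKRUGFG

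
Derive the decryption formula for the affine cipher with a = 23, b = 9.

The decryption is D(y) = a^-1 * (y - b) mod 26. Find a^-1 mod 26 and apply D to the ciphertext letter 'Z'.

Step 1: Find a^-1, the modular inverse of 23 mod 26.
Step 2: We need 23 * a^-1 = 1 (mod 26).
Step 3: 23 * 17 = 391 = 15 * 26 + 1, so a^-1 = 17.
Step 4: D(y) = 17(y - 9) mod 26.
Step 5: Apply to 'Z' (y = 25): D(25) = 17 * (25 - 9) mod 26 = 17 * 16 mod 26 = 12 -> 'M'.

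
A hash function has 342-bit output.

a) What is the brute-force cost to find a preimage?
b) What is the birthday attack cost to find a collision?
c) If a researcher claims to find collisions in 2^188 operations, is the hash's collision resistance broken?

Step 1: Preimage resistance requires brute-force of 2^342 operations.
Step 2: Collision resistance (birthday bound) = 2^(342/2) = 2^171.
Step 3: The claimed attack costs 2^188 operations.
Step 4: Since 2^188 >= 2^171, the claimed attack is no faster than the generic birthday attack, so this does not break collision resistance.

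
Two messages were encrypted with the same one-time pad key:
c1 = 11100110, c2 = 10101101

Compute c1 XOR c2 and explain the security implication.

Step 1: c1 XOR c2 = (m1 XOR k) XOR (m2 XOR k).
Step 2: By XOR associativity/commutativity: = m1 XOR m2 XOR k XOR k = m1 XOR m2.
Step 3: 11100110 XOR 10101101 = 01001011 = 75.
Step 4: The key cancels out! An attacker learns m1 XOR m2 = 75, revealing the relationship between plaintexts.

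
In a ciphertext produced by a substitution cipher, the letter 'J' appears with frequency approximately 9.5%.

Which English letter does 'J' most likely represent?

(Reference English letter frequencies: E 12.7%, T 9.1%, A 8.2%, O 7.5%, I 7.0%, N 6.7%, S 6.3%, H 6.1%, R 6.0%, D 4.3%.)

Step 1: The observed frequency is 9.5%.
Step 2: Compare with English frequencies:
  E: 12.7% (difference: 3.2%)
  T: 9.1% (difference: 0.4%) <-- closest
  A: 8.2% (difference: 1.3%)
  O: 7.5% (difference: 2.0%)
  I: 7.0% (difference: 2.5%)
  N: 6.7% (difference: 2.8%)
  S: 6.3% (difference: 3.2%)
  H: 6.1% (difference: 3.4%)
  R: 6.0% (difference: 3.5%)
  D: 4.3% (difference: 5.2%)
Step 3: 'J' most likely represents 'T' (frequency 9.1%).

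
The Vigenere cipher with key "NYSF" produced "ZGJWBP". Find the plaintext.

Step 1: Extend key: NYSFNY
Step 2: Decrypt each letter (c - k) mod 26:
  Z(25) - N(13) = (25-13) mod 26 = 12 = M
  G(6) - Y(24) = (6-24) mod 26 = 8 = I
  J(9) - S(18) = (9-18) mod 26 = 17 = R
  W(22) - F(5) = (22-5) mod 26 = 17 = R
  B(1) - N(13) = (1-13) mod 26 = 14 = O
  P(15) - Y(24) = (15-24) mod 26 = 17 = R
Plaintext: MIRROR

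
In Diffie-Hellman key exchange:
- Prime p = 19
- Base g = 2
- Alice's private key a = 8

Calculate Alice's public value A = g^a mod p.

Step 1: A = g^a mod p = 2^8 mod 19.
  2^1 mod 19 = 2
  2^2 mod 19 = (2 * 2) mod 19 = 4
  2^3 mod 19 = (4 * 2) mod 19 = 8
  2^4 mod 19 = (8 * 2) mod 19 = 16
  2^5 mod 19 = (16 * 2) mod 19 = 13
  2^6 mod 19 = (13 * 2) mod 19 = 7
  2^7 mod 19 = (7 * 2) mod 19 = 14
  2^8 mod 19 = (14 * 2) mod 19 = 9
Result: A = 9.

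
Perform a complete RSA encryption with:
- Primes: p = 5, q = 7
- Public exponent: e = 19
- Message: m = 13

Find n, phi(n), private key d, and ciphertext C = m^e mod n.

Step 1: n = 5 * 7 = 35.
Step 2: phi(n) = (5-1)(7-1) = 4 * 6 = 24.
Step 3: Find d = 19^(-1) mod 24 = 19.
  Verify: 19 * 19 = 361 = 1 (mod 24).
Step 4: C = 13^19 mod 35 = 27.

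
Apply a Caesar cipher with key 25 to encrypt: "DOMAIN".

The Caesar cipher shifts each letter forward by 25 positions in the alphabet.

Step 1: For each letter, shift forward by 25 positions (mod 26).
  D (position 3) -> position (3+25) mod 26 = 2 -> C
  O (position 14) -> position (14+25) mod 26 = 13 -> N
  M (position 12) -> position (12+25) mod 26 = 11 -> L
  A (position 0) -> position (0+25) mod 26 = 25 -> Z
  I (position 8) -> position (8+25) mod 26 = 7 -> H
  N (position 13) -> position (13+25) mod 26 = 12 -> M
Result: CNLZHM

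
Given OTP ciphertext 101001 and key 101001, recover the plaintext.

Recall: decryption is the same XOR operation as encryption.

Step 1: XOR ciphertext with key:
  Ciphertext: 101001
  Key:        101001
  XOR:        000000
Step 2: Plaintext = 000000 = 0 in decimal.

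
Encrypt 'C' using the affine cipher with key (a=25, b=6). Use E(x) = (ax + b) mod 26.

Step 1: Convert 'C' to number: x = 2.
Step 2: E(2) = (25 * 2 + 6) mod 26 = 56 mod 26 = 4.
Step 3: Convert 4 back to letter: E.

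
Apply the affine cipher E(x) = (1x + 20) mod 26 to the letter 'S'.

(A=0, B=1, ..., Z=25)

Step 1: Convert 'S' to number: x = 18.
Step 2: E(18) = (1 * 18 + 20) mod 26 = 38 mod 26 = 12.
Step 3: Convert 12 back to letter: M.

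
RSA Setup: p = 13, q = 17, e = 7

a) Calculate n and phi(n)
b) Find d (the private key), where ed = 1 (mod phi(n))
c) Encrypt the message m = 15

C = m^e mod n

Step 1: n = 13 * 17 = 221.
Step 2: phi(n) = (13-1)(17-1) = 12 * 16 = 192.
Step 3: Find d = 7^(-1) mod 192 = 55.
  Verify: 7 * 55 = 385 = 1 (mod 192).
Step 4: C = 15^7 mod 221 = 76.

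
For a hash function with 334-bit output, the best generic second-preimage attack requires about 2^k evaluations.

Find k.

Step 1: The hash has a 334-bit output.
Step 2: Second-preimage resistance means: given a specific input x, it should be infeasible to find a different y with h(y) = h(x).
With a 334-bit output, a generic search for a second preimage costs about 2^334 evaluations (each trial matches the fixed target with probability 2^-334).
Step 3: Security level = 334 bits.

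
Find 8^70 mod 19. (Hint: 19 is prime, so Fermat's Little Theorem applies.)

Step 1: Since 19 is prime, by Fermat's Little Theorem: 8^18 = 1 (mod 19).
Step 2: Reduce exponent: 70 mod 18 = 16.
Step 3: So 8^70 = 8^16 (mod 19).
Step 4: 8^16 mod 19 = 11.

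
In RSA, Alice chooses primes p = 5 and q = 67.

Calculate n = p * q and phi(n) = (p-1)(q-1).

Step 1: n = p * q = 5 * 67 = 335.
Step 2: phi(n) = (p-1)(q-1) = 4 * 66 = 264.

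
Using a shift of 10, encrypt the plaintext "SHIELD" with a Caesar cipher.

Step 1: For each letter, shift forward by 10 positions (mod 26).
  S (position 18) -> position (18+10) mod 26 = 2 -> C
  H (position 7) -> position (7+10) mod 26 = 17 -> R
  I (position 8) -> position (8+10) mod 26 = 18 -> S
  E (position 4) -> position (4+10) mod 26 = 14 -> O
  L (position 11) -> position (11+10) mod 26 = 21 -> V
  D (position 3) -> position (3+10) mod 26 = 13 -> N
Result: CRSOVN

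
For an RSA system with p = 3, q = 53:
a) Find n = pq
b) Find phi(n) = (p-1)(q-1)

Step 1: n = p * q = 3 * 53 = 159.
Step 2: phi(n) = (p-1)(q-1) = 2 * 52 = 104.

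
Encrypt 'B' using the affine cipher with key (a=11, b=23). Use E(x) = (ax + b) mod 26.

Step 1: Convert 'B' to number: x = 1.
Step 2: E(1) = (11 * 1 + 23) mod 26 = 34 mod 26 = 8.
Step 3: Convert 8 back to letter: I.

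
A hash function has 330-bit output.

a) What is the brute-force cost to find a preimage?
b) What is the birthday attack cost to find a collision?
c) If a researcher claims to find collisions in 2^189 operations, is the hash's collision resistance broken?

Step 1: Preimage resistance requires brute-force of 2^330 operations.
Step 2: Collision resistance (birthday bound) = 2^(330/2) = 2^165.
Step 3: The claimed attack costs 2^189 operations.
Step 4: Since 2^189 >= 2^165, the claimed attack is no faster than the generic birthday attack, so this does not break collision resistance.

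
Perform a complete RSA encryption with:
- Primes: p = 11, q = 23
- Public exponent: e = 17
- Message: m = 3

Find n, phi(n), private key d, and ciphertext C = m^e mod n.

Step 1: n = 11 * 23 = 253.
Step 2: phi(n) = (11-1)(23-1) = 10 * 22 = 220.
Step 3: Find d = 17^(-1) mod 220 = 13.
  Verify: 17 * 13 = 221 = 1 (mod 220).
Step 4: C = 3^17 mod 253 = 108.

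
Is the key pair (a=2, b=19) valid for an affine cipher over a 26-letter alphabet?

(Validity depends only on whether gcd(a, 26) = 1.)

Step 1: Compute gcd(2, 26).
Step 2: gcd(2, 26) = 2.
Since gcd = 2 != 1, 2 shares a common factor with 26, so it cannot be used.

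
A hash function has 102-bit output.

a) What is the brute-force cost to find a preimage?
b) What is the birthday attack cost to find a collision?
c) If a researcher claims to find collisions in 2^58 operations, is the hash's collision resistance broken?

Step 1: Preimage resistance requires brute-force of 2^102 operations.
Step 2: Collision resistance (birthday bound) = 2^(102/2) = 2^51.
Step 3: The claimed attack costs 2^58 operations.
Step 4: Since 2^58 >= 2^51, the claimed attack is no faster than the generic birthday attack, so this does not break collision resistance.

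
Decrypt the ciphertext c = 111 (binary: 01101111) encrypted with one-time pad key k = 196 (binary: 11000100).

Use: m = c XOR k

Step 1: XOR ciphertext with key:
  Ciphertext: 01101111
  Key:        11000100
  XOR:        10101011
Step 2: Plaintext = 10101011 = 171 in decimal.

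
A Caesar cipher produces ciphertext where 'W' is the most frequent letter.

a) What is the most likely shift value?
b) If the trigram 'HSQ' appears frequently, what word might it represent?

Step 1: In English, 'E' is the most frequent letter (12.7%).
Step 2: The most frequent ciphertext letter is 'W' (position 22).
Step 3: Shift = (22 - 4) mod 26 = 18.
Step 4: Decrypt 'HSQ' by shifting back 18:
  H -> P
  S -> A
  Q -> Y
Step 5: 'HSQ' decrypts to 'PAY'.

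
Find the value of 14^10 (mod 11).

Step 1: Compute 14^10 mod 11 step by step, reducing modulo 11 at each step.
  14^1 mod 11 = 3
  14^2 mod 11 = (3 * 14) mod 11 = 9
  14^3 mod 11 = (9 * 14) mod 11 = 5
  14^4 mod 11 = (5 * 14) mod 11 = 4
  14^5 mod 11 = (4 * 14) mod 11 = 1
  14^6 mod 11 = (1 * 14) mod 11 = 3
  14^7 mod 11 = (3 * 14) mod 11 = 9
  14^8 mod 11 = (9 * 14) mod 11 = 5
  14^9 mod 11 = (5 * 14) mod 11 = 4
  14^10 mod 11 = (4 * 14) mod 11 = 1
Step 2: Result = 1.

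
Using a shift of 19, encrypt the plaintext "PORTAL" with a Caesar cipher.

Step 1: For each letter, shift forward by 19 positions (mod 26).
  P (position 15) -> position (15+19) mod 26 = 8 -> I
  O (position 14) -> position (14+19) mod 26 = 7 -> H
  R (position 17) -> position (17+19) mod 26 = 10 -> K
  T (position 19) -> position (19+19) mod 26 = 12 -> M
  A (position 0) -> position (0+19) mod 26 = 19 -> T
  L (position 11) -> position (11+19) mod 26 = 4 -> E
Result: IHKMTE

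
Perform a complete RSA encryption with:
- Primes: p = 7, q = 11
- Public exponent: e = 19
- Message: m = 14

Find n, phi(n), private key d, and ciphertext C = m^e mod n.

Step 1: n = 7 * 11 = 77.
Step 2: phi(n) = (7-1)(11-1) = 6 * 10 = 60.
Step 3: Find d = 19^(-1) mod 60 = 19.
  Verify: 19 * 19 = 361 = 1 (mod 60).
Step 4: C = 14^19 mod 77 = 70.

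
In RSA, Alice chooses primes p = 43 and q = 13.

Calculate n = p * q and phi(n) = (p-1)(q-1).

Step 1: n = p * q = 43 * 13 = 559.
Step 2: phi(n) = (p-1)(q-1) = 42 * 12 = 504.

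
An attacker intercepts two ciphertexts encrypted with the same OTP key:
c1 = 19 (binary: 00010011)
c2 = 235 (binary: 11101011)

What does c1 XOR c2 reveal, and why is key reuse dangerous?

Step 1: c1 XOR c2 = (m1 XOR k) XOR (m2 XOR k).
Step 2: By XOR associativity/commutativity: = m1 XOR m2 XOR k XOR k = m1 XOR m2.
Step 3: 00010011 XOR 11101011 = 11111000 = 248.
Step 4: The key cancels out! An attacker learns m1 XOR m2 = 248, revealing the relationship between plaintexts.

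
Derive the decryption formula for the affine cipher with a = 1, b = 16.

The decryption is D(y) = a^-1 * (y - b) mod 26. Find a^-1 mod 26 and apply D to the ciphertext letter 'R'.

Step 1: Find a^-1, the modular inverse of 1 mod 26.
Step 2: We need 1 * a^-1 = 1 (mod 26).
Step 3: 1 * 1 = 1 = 0 * 26 + 1, so a^-1 = 1.
Step 4: D(y) = 1(y - 16) mod 26.
Step 5: Apply to 'R' (y = 17): D(17) = 1 * (17 - 16) mod 26 = 1 * 1 mod 26 = 1 -> 'B'.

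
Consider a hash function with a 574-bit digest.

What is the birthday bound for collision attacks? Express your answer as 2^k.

Step 1: The birthday paradox gives collision probability ~50% after sqrt(2^n) = 2^(n/2) hashes.
Step 2: For 574-bit output: 2^(574/2) = 2^287.
Step 3: Approximately 2^287 hash computations needed.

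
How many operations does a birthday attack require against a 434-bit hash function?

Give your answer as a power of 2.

Step 1: The birthday paradox gives collision probability ~50% after sqrt(2^n) = 2^(n/2) hashes.
Step 2: For 434-bit output: 2^(434/2) = 2^217.
Step 3: Approximately 2^217 hash computations needed.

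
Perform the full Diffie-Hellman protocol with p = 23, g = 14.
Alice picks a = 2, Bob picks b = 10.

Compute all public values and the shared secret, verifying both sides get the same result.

Step 1: A = g^a mod p = 14^2 mod 23 = 12.
Step 2: B = g^b mod p = 14^10 mod 23 = 18.
Step 3: Alice computes s = B^a mod p = 18^2 mod 23 = 2.
Step 4: Bob computes s = A^b mod p = 12^10 mod 23 = 2.
Both sides agree: shared secret = 2.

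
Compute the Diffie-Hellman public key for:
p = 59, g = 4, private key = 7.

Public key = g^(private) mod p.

Step 1: A = g^a mod p = 4^7 mod 59.
  4^1 mod 59 = 4
  4^2 mod 59 = (4 * 4) mod 59 = 16
  4^3 mod 59 = (16 * 4) mod 59 = 5
  4^4 mod 59 = (5 * 4) mod 59 = 20
  4^5 mod 59 = (20 * 4) mod 59 = 21
  4^6 mod 59 = (21 * 4) mod 59 = 25
  4^7 mod 59 = (25 * 4) mod 59 = 41
Result: A = 41.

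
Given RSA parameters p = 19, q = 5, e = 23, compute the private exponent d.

Step 1: n = 19 * 5 = 95.
Step 2: phi(n) = 18 * 4 = 72.
Step 3: Find d such that 23 * d = 1 (mod 72).
Step 4: d = 23^(-1) mod 72 = 47.
Verification: 23 * 47 = 1081 = 15 * 72 + 1.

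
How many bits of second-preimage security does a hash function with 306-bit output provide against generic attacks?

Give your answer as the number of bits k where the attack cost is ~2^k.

Step 1: The hash has a 306-bit output.
Step 2: Second-preimage resistance means: given a specific input x, it should be infeasible to find a different y with h(y) = h(x).
With a 306-bit output, a generic search for a second preimage costs about 2^306 evaluations (each trial matches the fixed target with probability 2^-306).
Step 3: Security level = 306 bits.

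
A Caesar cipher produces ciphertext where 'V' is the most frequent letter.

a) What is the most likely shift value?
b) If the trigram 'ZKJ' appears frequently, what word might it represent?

Step 1: In English, 'E' is the most frequent letter (12.7%).
Step 2: The most frequent ciphertext letter is 'V' (position 21).
Step 3: Shift = (21 - 4) mod 26 = 17.
Step 4: Decrypt 'ZKJ' by shifting back 17:
  Z -> I
  K -> T
  J -> S
Step 5: 'ZKJ' decrypts to 'ITS'.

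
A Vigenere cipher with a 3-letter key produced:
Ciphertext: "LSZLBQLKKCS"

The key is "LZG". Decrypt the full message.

Step 1: Key 'LZG' has length 3. Extended key: LZGLZGLZGLZ
Step 2: Decrypt each position:
  L(11) - L(11) = 0 = A
  S(18) - Z(25) = 19 = T
  Z(25) - G(6) = 19 = T
  L(11) - L(11) = 0 = A
  B(1) - Z(25) = 2 = C
  Q(16) - G(6) = 10 = K
  L(11) - L(11) = 0 = A
  K(10) - Z(25) = 11 = L
  K(10) - G(6) = 4 = E
  C(2) - L(11) = 17 = R
  S(18) - Z(25) = 19 = T
Plaintext: ATTACKALERT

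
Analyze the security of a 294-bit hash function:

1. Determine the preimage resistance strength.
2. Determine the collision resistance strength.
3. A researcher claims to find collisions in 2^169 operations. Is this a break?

Step 1: Preimage resistance requires brute-force of 2^294 operations.
Step 2: Collision resistance (birthday bound) = 2^(294/2) = 2^147.
Step 3: The claimed attack costs 2^169 operations.
Step 4: Since 2^169 >= 2^147, the claimed attack is no faster than the generic birthday attack, so this does not break collision resistance.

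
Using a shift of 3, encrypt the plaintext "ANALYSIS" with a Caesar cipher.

Step 1: For each letter, shift forward by 3 positions (mod 26).
  A (position 0) -> position (0+3) mod 26 = 3 -> D
  N (position 13) -> position (13+3) mod 26 = 16 -> Q
  A (position 0) -> position (0+3) mod 26 = 3 -> D
  L (position 11) -> position (11+3) mod 26 = 14 -> O
  Y (position 24) -> position (24+3) mod 26 = 1 -> B
  S (position 18) -> position (18+3) mod 26 = 21 -> V
  I (position 8) -> position (8+3) mod 26 = 11 -> L
  S (position 18) -> position (18+3) mod 26 = 21 -> V
Result: DQDOBVLV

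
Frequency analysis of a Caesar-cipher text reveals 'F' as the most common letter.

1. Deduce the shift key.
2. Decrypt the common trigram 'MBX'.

Step 1: In English, 'E' is the most frequent letter (12.7%).
Step 2: The most frequent ciphertext letter is 'F' (position 5).
Step 3: Shift = (5 - 4) mod 26 = 1.
Step 4: Decrypt 'MBX' by shifting back 1:
  M -> L
  B -> A
  X -> W
Step 5: 'MBX' decrypts to 'LAW'.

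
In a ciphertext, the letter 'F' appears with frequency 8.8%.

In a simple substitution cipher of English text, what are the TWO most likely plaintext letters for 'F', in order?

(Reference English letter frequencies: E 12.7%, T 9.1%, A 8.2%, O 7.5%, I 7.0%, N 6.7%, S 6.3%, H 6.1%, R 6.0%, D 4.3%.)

Step 1: Observed frequency of 'F' is 8.8%.
Step 2: Compute distances to each reference frequency and sort:
  T (9.1%): difference = 0.3% <-- BEST
  A (8.2%): difference = 0.6% <-- RUNNER-UP
  O (7.5%): difference = 1.3%
  I (7.0%): difference = 1.8%
  N (6.7%): difference = 2.1%
Step 3: Most likely is 'T' (9.1%, diff 0.3%); second most likely is 'A' (8.2%, diff 0.6%).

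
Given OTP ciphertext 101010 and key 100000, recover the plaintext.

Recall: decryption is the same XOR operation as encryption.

Step 1: XOR ciphertext with key:
  Ciphertext: 101010
  Key:        100000
  XOR:        001010
Step 2: Plaintext = 001010 = 10 in decimal.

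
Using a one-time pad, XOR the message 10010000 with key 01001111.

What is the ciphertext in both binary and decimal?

Step 1: Write out the XOR operation bit by bit:
  Message: 10010000
  Key:     01001111
  XOR:     11011111
Step 2: Convert to decimal: 11011111 = 223.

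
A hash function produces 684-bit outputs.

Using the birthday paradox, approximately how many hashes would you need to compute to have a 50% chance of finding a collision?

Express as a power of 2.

Step 1: The birthday paradox gives collision probability ~50% after sqrt(2^n) = 2^(n/2) hashes.
Step 2: For 684-bit output: 2^(684/2) = 2^342.
Step 3: Approximately 2^342 hash computations needed.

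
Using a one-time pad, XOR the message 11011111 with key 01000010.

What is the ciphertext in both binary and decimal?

Step 1: Write out the XOR operation bit by bit:
  Message: 11011111
  Key:     01000010
  XOR:     10011101
Step 2: Convert to decimal: 10011101 = 157.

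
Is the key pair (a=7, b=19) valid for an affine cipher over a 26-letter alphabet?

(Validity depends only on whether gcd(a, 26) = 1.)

Step 1: Compute gcd(7, 26).
Step 2: gcd(7, 26) = 1.
Since gcd = 1, 7 is coprime with 26, so it is a valid key.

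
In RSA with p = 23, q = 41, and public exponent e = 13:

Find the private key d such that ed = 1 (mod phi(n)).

Step 1: n = 23 * 41 = 943.
Step 2: phi(n) = 22 * 40 = 880.
Step 3: Find d such that 13 * d = 1 (mod 880).
Step 4: d = 13^(-1) mod 880 = 677.
Verification: 13 * 677 = 8801 = 10 * 880 + 1.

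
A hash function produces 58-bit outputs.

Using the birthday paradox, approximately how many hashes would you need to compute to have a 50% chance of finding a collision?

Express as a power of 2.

Step 1: The birthday paradox gives collision probability ~50% after sqrt(2^n) = 2^(n/2) hashes.
Step 2: For 58-bit output: 2^(58/2) = 2^29.
Step 3: Approximately 2^29 hash computations needed.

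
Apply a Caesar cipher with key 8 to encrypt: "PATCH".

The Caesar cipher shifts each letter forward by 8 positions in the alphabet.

Step 1: For each letter, shift forward by 8 positions (mod 26).
  P (position 15) -> position (15+8) mod 26 = 23 -> X
  A (position 0) -> position (0+8) mod 26 = 8 -> I
  T (position 19) -> position (19+8) mod 26 = 1 -> B
  C (position 2) -> position (2+8) mod 26 = 10 -> K
  H (position 7) -> position (7+8) mod 26 = 15 -> P
Result: XIBKP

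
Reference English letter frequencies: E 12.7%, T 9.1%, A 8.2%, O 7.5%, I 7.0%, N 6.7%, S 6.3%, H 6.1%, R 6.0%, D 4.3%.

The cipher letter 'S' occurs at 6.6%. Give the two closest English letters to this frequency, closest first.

Step 1: Observed frequency of 'S' is 6.6%.
Step 2: Compute distances to each reference frequency and sort:
  N (6.7%): difference = 0.1% <-- BEST
  S (6.3%): difference = 0.3% <-- RUNNER-UP
  I (7.0%): difference = 0.4%
  H (6.1%): difference = 0.5%
  R (6.0%): difference = 0.6%
Step 3: Most likely is 'N' (6.7%, diff 0.1%); second most likely is 'S' (6.3%, diff 0.3%).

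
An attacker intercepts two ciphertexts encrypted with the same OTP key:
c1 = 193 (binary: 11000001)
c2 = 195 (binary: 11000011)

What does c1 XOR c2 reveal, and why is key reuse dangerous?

Step 1: c1 XOR c2 = (m1 XOR k) XOR (m2 XOR k).
Step 2: By XOR associativity/commutativity: = m1 XOR m2 XOR k XOR k = m1 XOR m2.
Step 3: 11000001 XOR 11000011 = 00000010 = 2.
Step 4: The key cancels out! An attacker learns m1 XOR m2 = 2, revealing the relationship between plaintexts.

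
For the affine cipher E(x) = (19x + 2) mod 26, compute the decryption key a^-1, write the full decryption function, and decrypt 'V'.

Step 1: Find a^-1, the modular inverse of 19 mod 26.
Step 2: We need 19 * a^-1 = 1 (mod 26).
Step 3: 19 * 11 = 209 = 8 * 26 + 1, so a^-1 = 11.
Step 4: D(y) = 11(y - 2) mod 26.
Step 5: Apply to 'V' (y = 21): D(21) = 11 * (21 - 2) mod 26 = 11 * 19 mod 26 = 1 -> 'B'.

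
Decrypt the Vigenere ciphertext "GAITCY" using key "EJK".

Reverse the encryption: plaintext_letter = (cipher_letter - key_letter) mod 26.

Step 1: Extend key: EJKEJK
Step 2: Decrypt each letter (c - k) mod 26:
  G(6) - E(4) = (6-4) mod 26 = 2 = C
  A(0) - J(9) = (0-9) mod 26 = 17 = R
  I(8) - K(10) = (8-10) mod 26 = 24 = Y
  T(19) - E(4) = (19-4) mod 26 = 15 = P
  C(2) - J(9) = (2-9) mod 26 = 19 = T
  Y(24) - K(10) = (24-10) mod 26 = 14 = O
Plaintext: CRYPTO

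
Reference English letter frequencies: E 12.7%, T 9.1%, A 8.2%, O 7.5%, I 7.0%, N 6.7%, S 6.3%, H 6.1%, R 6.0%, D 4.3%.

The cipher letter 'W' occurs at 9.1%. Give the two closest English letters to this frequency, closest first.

Step 1: Observed frequency of 'W' is 9.1%.
Step 2: Compute distances to each reference frequency and sort:
  T (9.1%): difference = 0.0% <-- BEST
  A (8.2%): difference = 0.9% <-- RUNNER-UP
  O (7.5%): difference = 1.6%
  I (7.0%): difference = 2.1%
  N (6.7%): difference = 2.4%
Step 3: Most likely is 'T' (9.1%, diff 0.0%); second most likely is 'A' (8.2%, diff 0.9%).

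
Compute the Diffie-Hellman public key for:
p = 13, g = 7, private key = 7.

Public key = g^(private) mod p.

Step 1: A = g^a mod p = 7^7 mod 13.
  7^1 mod 13 = 7
  7^2 mod 13 = (7 * 7) mod 13 = 10
  7^3 mod 13 = (10 * 7) mod 13 = 5
  7^4 mod 13 = (5 * 7) mod 13 = 9
  7^5 mod 13 = (9 * 7) mod 13 = 11
  7^6 mod 13 = (11 * 7) mod 13 = 12
  7^7 mod 13 = (12 * 7) mod 13 = 6
Result: A = 6.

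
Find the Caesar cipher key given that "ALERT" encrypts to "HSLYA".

Step 1: Compare first letters: A (position 0) -> H (position 7).
Step 2: Shift = (7 - 0) mod 26 = 7.
The shift value is 7.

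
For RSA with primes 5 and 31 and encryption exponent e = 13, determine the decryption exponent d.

Step 1: n = 5 * 31 = 155.
Step 2: phi(n) = 4 * 30 = 120.
Step 3: Find d such that 13 * d = 1 (mod 120).
Step 4: d = 13^(-1) mod 120 = 37.
Verification: 13 * 37 = 481 = 4 * 120 + 1.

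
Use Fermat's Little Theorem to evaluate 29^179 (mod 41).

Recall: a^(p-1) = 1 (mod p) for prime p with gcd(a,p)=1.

Step 1: Since 41 is prime, by Fermat's Little Theorem: 29^40 = 1 (mod 41).
Step 2: Reduce exponent: 179 mod 40 = 19.
Step 3: So 29^179 = 29^19 (mod 41).
Step 4: 29^19 mod 41 = 24.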